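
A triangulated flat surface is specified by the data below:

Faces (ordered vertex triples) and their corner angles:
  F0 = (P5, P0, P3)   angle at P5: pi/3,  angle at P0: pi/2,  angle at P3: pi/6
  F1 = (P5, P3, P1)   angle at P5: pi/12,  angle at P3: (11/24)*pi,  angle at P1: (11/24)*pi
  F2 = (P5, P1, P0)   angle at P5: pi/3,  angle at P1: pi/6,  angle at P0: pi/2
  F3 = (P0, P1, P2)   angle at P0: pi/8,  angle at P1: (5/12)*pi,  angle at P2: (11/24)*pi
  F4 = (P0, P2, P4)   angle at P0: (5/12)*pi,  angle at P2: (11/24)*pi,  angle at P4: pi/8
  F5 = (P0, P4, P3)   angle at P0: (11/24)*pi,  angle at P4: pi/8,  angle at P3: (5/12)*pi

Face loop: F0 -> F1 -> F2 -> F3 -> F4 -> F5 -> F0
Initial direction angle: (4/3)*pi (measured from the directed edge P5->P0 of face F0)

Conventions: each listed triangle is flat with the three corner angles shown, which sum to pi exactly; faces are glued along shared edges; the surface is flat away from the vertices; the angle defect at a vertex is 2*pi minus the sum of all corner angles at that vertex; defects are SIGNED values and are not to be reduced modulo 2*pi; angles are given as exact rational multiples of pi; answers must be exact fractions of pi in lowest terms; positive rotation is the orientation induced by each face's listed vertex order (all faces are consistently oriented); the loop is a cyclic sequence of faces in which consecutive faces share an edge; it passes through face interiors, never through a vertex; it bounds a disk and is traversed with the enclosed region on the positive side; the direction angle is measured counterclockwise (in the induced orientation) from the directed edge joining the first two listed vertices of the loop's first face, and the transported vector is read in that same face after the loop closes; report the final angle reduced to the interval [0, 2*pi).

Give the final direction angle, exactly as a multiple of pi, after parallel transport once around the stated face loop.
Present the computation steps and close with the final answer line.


enclosed vertex P0: corner angles sum to 2*pi, defect = 2*pi - 2*pi = 0
enclosed vertex P5: corner angles sum to (3/4)*pi, defect = 2*pi - (3/4)*pi = (5/4)*pi
the rotation equals the total enclosed defect, so the final angle is initial + defects (mod 2*pi)
final angle = (4/3)*pi + (5/4)*pi = (7/12)*pi (mod 2*pi)

Answer: final direction angle = (7/12)*pi


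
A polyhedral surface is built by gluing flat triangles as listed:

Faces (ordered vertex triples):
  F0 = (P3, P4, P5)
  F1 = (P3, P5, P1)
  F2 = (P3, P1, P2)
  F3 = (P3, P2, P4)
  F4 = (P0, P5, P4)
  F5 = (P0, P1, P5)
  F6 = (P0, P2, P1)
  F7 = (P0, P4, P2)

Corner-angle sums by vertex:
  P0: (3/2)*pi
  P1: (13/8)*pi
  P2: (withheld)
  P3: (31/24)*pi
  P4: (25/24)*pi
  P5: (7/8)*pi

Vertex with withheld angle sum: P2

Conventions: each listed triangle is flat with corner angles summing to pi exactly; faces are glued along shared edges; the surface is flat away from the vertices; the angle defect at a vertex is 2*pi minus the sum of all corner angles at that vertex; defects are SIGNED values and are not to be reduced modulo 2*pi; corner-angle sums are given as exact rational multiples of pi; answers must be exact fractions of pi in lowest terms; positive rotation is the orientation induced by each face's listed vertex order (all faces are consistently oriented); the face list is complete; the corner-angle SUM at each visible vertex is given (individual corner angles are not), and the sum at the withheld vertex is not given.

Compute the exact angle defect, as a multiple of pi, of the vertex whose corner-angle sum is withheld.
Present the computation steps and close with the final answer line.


V = 6, E = 12, F = 8; chi = V - E + F = 2
Gauss-Bonnet: total defect = 2*pi*chi = 4*pi; visible defects sum to (11/3)*pi

Answer: defect(P2) = pi/3


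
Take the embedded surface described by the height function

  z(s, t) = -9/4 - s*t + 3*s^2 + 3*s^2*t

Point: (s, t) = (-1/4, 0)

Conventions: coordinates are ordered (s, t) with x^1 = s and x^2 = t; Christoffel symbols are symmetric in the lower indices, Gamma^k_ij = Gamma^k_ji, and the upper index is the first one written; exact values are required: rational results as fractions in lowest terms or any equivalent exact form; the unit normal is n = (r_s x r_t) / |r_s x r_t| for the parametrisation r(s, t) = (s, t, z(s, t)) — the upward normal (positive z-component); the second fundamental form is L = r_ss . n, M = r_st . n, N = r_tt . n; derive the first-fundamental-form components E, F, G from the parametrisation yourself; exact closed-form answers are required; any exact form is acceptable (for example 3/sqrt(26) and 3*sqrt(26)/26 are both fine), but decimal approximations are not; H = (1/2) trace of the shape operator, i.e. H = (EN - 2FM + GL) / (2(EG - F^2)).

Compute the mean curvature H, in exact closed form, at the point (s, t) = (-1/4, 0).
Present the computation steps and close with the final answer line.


z_s = -3/2, z_t = 7/16, z_ss = 6, z_st = -5/2, z_tt = 0
E = 13/4, F = -21/32, G = 305/256; answer radicand W^2 = 881/256
unnormalised second-form numerators: l = 6, m = -5/2, n = 0; L = l/sqrt(881/256), and similarly M = m/sqrt(W^2), N = n/sqrt(W^2)
H = (E*n - 2*F*m + G*l) / (2*(EG - F^2)*sqrt(W^2)); E*n - 2*F*m + G*l = 495/128, EG - F^2 = 881/256, so H = (495/881)/sqrt(881/256)

Answer: H = 7920*sqrt(881)/776161


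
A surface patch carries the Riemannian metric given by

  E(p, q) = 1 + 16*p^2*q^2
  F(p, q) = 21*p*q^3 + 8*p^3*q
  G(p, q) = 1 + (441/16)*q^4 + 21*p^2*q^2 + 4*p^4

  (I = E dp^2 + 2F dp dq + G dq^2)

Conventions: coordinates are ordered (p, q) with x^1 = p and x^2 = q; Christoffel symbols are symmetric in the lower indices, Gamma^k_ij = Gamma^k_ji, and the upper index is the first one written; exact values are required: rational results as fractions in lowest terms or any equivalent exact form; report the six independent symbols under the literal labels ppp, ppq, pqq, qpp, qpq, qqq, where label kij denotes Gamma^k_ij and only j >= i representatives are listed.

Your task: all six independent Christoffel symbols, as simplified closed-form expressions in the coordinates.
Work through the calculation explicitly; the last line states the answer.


E = 1 + 16*p^2*q^2; F = 21*p*q^3 + 8*p^3*q; G = 1 + (441/16)*q^4 + 21*p^2*q^2 + 4*p^4
Gamma^k_ij = (1/2) g^{kl} (d_i g_jl + d_j g_il - d_l g_ij), with g^inv = (1/(EG-F^2)) [[G, -F], [-F, E]]
first partials: E_p = 32*p*q^2, E_q = 32*p^2*q, F_p = 21*q^3 + 24*p^2*q, F_q = 63*p*q^2 + 8*p^3, G_p = 42*p*q^2 + 16*p^3, G_q = (441/4)*q^3 + 42*p^2*q
D = EG - F^2 = 1 + (441/16)*q^4 + 37*p^2*q^2 + 4*p^4
expanded: Gamma^p_pp = (G E_p - 2F F_p + F E_q)/(2D), Gamma^p_pq = (G E_q - F G_p)/(2D), Gamma^p_qq = (2G F_q - G G_p - F G_q)/(2D), Gamma^q_pp = (2E F_p - E E_q - F E_p)/(2D), Gamma^q_pq = (E G_p - F E_q)/(2D), Gamma^q_qq = (E G_q - 2F F_q + F G_p)/(2D); substitute and cancel common factors

Answer: Gamma_ppp = 256*p*q^2/(64*p^4 + 592*p^2*q^2 + 441*q^4 + 16), Gamma_ppq = 256*p^2*q/(64*p^4 + 592*p^2*q^2 + 441*q^4 + 16), Gamma_pqq = 672*p*q^2/(64*p^4 + 592*p^2*q^2 + 441*q^4 + 16), Gamma_qpp = (128*p^2*q + 336*q^3)/(64*p^4 + 592*p^2*q^2 + 441*q^4 + 16), Gamma_qpq = (128*p^3 + 336*p*q^2)/(64*p^4 + 592*p^2*q^2 + 441*q^4 + 16), Gamma_qqq = (336*p^2*q + 882*q^3)/(64*p^4 + 592*p^2*q^2 + 441*q^4 + 16)


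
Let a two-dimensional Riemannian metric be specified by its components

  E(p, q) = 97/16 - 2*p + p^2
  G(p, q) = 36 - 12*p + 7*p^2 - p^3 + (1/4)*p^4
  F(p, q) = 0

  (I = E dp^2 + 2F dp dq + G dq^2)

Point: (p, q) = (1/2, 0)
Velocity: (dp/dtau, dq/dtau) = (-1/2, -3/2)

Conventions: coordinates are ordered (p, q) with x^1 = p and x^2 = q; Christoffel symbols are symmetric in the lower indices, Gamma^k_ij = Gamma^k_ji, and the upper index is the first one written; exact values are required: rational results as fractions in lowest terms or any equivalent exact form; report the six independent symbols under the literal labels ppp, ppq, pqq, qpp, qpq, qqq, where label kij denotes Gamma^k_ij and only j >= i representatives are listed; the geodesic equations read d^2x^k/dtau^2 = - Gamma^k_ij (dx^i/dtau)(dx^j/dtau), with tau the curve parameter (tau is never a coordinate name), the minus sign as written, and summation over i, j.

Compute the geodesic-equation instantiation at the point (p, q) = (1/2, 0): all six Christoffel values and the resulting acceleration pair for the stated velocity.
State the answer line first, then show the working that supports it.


Answer: Gamma_ppp = -8/85, Gamma_ppq = 0, Gamma_pqq = 9/17, Gamma_qpp = 0, Gamma_qpq = -4/45, Gamma_qqq = 0; accelerations (d^2p/dtau^2, d^2q/dtau^2) = (-397/340, 2/15)

E = 85/16, F = 0, G = 2025/64 at the point
E_p = -1, E_q = 0, F_p = 0, F_q = 0, G_p = -45/8, G_q = 0
EG - F^2 = 172125/1024;  g^inv = (1024/172125) * [[2025/64, 0], [0, 85/16]]
first-kind symbols [ij,l] = (1/2)(d_i g_jl + d_j g_il - d_l g_ij): [pp,p] = E_p/2 = -1/2, [pp,q] = F_p - E_q/2 = 0, [pq,p] = E_q/2 = 0, [pq,q] = G_p/2 = -45/16, [qq,p] = F_q - G_p/2 = 45/16, [qq,q] = G_q/2 = 0
Gamma^p_ij = (G*[ij,p] - F*[ij,q])/(EG - F^2), Gamma^q_ij = (E*[ij,q] - F*[ij,p])/(EG - F^2)
Gamma_ppp = -8/85, Gamma_ppq = 0, Gamma_pqq = 9/17, Gamma_qpp = 0, Gamma_qpq = -4/45, Gamma_qqq = 0
d^2p/dtau^2 = -(Gamma_ppp*(-1/2)^2 + 2*Gamma_ppq*(-1/2)*(-3/2) + Gamma_pqq*(-3/2)^2) = -397/340
d^2q/dtau^2 = -(Gamma_qpp*(-1/2)^2 + 2*Gamma_qpq*(-1/2)*(-3/2) + Gamma_qqq*(-3/2)^2) = 2/15


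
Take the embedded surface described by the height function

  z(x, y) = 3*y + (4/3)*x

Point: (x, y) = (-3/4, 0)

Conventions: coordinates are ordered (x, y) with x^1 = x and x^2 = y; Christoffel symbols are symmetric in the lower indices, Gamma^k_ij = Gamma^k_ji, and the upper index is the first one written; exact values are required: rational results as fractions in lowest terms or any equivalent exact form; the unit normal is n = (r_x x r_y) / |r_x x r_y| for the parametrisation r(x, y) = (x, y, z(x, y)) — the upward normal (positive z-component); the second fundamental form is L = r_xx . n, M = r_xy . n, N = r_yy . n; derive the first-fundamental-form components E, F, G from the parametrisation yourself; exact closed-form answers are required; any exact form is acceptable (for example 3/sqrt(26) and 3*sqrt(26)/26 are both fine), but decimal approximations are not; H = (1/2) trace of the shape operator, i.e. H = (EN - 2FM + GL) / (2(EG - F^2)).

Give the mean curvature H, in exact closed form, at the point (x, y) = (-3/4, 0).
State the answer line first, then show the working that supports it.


Answer: H = 0

z_x = 4/3, z_y = 3, z_xx = 0, z_xy = 0, z_yy = 0
E = 25/9, F = 4, G = 10; answer radicand W^2 = 106/9
unnormalised second-form numerators: l = 0, m = 0, n = 0; L = l/sqrt(106/9), and similarly M = m/sqrt(W^2), N = n/sqrt(W^2)
H = (E*n - 2*F*m + G*l) / (2*(EG - F^2)*sqrt(W^2)); E*n - 2*F*m + G*l = 0, EG - F^2 = 106/9, so H = (0)/sqrt(106/9)


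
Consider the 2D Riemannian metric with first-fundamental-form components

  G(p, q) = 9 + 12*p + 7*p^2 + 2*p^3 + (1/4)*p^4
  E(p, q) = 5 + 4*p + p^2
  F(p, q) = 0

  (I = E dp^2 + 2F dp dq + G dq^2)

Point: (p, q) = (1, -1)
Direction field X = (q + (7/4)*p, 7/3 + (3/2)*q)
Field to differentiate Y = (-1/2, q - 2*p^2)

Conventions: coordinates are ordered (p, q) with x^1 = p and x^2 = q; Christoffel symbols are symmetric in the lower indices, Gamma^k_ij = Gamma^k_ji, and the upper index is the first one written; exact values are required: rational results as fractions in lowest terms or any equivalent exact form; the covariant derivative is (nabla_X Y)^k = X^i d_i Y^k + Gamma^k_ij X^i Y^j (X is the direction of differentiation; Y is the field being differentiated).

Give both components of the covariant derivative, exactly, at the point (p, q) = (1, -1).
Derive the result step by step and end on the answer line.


E = 10, F = 0, G = 121/4 at the point
E_p = 6, E_q = 0, F_p = 0, F_q = 0, G_p = 33, G_q = 0
EG - F^2 = 605/2;  g^inv = (2/605) * [[121/4, 0], [0, 10]]
first-kind symbols [ij,l] = (1/2)(d_i g_jl + d_j g_il - d_l g_ij): [pp,p] = E_p/2 = 3, [pp,q] = F_p - E_q/2 = 0, [pq,p] = E_q/2 = 0, [pq,q] = G_p/2 = 33/2, [qq,p] = F_q - G_p/2 = -33/2, [qq,q] = G_q/2 = 0
Gamma^p_ij = (G*[ij,p] - F*[ij,q])/(EG - F^2), Gamma^q_ij = (E*[ij,q] - F*[ij,p])/(EG - F^2)
Gamma_ppp = 3/10, Gamma_ppq = 0, Gamma_pqq = -33/20, Gamma_qpp = 0, Gamma_qpq = 6/11, Gamma_qqq = 0
X = (3/4, 5/6), Y = (-1/2, -3) at the point

Answer: (nabla_X Y)^p = 321/80, (nabla_X Y)^q = -239/66


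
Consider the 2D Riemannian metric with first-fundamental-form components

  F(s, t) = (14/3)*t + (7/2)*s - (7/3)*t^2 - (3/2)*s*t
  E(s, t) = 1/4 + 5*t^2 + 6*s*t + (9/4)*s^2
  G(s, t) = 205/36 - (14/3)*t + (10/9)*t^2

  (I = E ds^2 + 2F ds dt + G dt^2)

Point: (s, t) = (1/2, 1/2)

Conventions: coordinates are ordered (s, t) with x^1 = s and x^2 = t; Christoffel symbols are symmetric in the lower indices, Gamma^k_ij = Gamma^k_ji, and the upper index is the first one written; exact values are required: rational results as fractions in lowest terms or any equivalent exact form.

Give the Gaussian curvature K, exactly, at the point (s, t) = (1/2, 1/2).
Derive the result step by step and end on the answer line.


E = 57/16, F = 25/8, G = 131/36, EG - F^2 = 307/96 at the point
E_s = 21/4, E_t = 8, F_s = 11/4, F_t = 19/12, G_s = 0, G_t = -32/9
E_tt = 10, F_st = -3/2, G_ss = 0
Evaluate Brioschi's two determinant matrices M1, M2 and divide by (EG - F^2)^2.
M1 = [[-E_tt/2 + F_st - G_ss/2, E_s/2, F_s - E_t/2], [F_t - G_s/2, E, F], [G_t/2, F, G]] = [[-13/2, 21/8, -5/4], [19/12, 57/16, 25/8], [-16/9, 25/8, 131/36]]; det M1 = -37207/576
M2 = [[0, E_t/2, G_s/2], [E_t/2, E, F], [G_s/2, F, G]] = [[0, 4, 0], [4, 57/16, 25/8], [0, 25/8, 131/36]]; det M2 = -524/9
det M1 - det M2 = -3671/576; K = -3671/576 / (307/96)^2 = -58736/94249

Answer: K = -58736/94249


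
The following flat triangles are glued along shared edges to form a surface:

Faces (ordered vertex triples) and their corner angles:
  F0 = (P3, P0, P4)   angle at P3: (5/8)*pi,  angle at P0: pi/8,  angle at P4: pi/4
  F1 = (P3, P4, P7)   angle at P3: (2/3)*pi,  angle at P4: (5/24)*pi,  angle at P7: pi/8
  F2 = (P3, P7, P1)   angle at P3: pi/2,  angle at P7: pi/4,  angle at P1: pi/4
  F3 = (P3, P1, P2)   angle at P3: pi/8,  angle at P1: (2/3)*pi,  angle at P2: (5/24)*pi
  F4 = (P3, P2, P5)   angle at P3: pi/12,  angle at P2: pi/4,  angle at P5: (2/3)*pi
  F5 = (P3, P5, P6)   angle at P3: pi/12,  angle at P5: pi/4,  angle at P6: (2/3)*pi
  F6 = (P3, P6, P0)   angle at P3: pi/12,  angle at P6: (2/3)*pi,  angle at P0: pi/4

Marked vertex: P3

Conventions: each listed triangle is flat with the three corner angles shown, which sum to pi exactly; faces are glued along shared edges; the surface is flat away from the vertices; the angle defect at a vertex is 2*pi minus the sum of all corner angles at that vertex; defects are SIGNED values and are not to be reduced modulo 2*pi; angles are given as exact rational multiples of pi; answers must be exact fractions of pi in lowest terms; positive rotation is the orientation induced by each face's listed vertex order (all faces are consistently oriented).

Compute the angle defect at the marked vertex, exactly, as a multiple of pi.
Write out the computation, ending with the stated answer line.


Sum of corner angles at P3: (13/6)*pi
defect = 2*pi - (13/6)*pi

Answer: defect(P3) = -pi/6


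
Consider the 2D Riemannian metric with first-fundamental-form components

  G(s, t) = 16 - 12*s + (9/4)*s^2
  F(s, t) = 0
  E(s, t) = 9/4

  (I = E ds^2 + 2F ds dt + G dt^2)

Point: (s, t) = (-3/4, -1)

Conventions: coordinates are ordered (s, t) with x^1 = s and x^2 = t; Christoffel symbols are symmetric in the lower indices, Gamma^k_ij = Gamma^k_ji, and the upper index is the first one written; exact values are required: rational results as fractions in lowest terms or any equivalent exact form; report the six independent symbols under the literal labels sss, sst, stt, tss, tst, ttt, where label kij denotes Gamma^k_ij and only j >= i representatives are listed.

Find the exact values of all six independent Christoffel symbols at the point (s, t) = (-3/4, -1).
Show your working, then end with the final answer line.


E = 9/4, F = 0, G = 1681/64 at the point
E_s = 0, E_t = 0, F_s = 0, F_t = 0, G_s = -123/8, G_t = 0
EG - F^2 = 15129/256;  g^inv = (256/15129) * [[1681/64, 0], [0, 9/4]]
first-kind symbols [ij,l] = (1/2)(d_i g_jl + d_j g_il - d_l g_ij): [ss,s] = E_s/2 = 0, [ss,t] = F_s - E_t/2 = 0, [st,s] = E_t/2 = 0, [st,t] = G_s/2 = -123/16, [tt,s] = F_t - G_s/2 = 123/16, [tt,t] = G_t/2 = 0
Gamma^s_ij = (G*[ij,s] - F*[ij,t])/(EG - F^2), Gamma^t_ij = (E*[ij,t] - F*[ij,s])/(EG - F^2)

Answer: Gamma_sss = 0, Gamma_sst = 0, Gamma_stt = 41/12, Gamma_tss = 0, Gamma_tst = -12/41, Gamma_ttt = 0


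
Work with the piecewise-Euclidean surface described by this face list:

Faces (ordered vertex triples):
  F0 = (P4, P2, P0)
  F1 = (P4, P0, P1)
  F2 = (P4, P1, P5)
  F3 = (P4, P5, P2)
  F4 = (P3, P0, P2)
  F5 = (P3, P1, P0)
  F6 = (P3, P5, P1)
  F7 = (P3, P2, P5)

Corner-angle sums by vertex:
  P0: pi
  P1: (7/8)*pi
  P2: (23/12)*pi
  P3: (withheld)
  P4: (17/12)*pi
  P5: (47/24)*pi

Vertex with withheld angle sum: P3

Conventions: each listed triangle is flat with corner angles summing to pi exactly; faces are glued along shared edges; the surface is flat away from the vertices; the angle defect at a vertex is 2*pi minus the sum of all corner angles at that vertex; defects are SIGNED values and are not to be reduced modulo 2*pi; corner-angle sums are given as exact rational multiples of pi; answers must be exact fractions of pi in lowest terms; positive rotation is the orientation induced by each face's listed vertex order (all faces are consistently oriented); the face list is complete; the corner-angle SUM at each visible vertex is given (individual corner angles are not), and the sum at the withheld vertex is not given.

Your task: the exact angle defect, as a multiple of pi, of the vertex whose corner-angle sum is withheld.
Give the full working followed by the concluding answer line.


V = 6, E = 12, F = 8; chi = V - E + F = 2
Gauss-Bonnet: total defect = 2*pi*chi = 4*pi; visible defects sum to (17/6)*pi

Answer: defect(P3) = (7/6)*pi


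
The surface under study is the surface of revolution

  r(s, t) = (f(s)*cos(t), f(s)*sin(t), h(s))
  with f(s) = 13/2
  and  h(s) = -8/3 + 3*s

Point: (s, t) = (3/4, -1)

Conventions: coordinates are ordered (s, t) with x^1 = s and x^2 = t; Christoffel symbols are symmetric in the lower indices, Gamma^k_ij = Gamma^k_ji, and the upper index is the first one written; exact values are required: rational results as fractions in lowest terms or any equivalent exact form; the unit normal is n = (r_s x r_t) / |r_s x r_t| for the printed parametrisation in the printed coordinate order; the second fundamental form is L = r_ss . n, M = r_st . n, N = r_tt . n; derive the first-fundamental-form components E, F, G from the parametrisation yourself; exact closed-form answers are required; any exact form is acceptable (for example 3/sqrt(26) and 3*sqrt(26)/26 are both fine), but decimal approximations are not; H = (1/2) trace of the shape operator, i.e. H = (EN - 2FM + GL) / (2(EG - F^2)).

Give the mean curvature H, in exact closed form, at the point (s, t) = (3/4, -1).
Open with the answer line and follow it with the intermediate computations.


Answer: H = 1/13

f = 13/2, f' = 0, f'' = 0, h' = 3, h'' = 0
E = 9, F = 0, G = 169/4; answer radicand W^2 = 9
unnormalised second-form numerators: l = 0, m = 0, n = 39/2; L = l/sqrt(9), and similarly M = m/sqrt(W^2), N = n/sqrt(W^2)
H = (E*n - 2*F*m + G*l) / (2*(EG - F^2)*sqrt(W^2)); E*n - 2*F*m + G*l = 351/2, EG - F^2 = 1521/4, so H = (3/13)/sqrt(9)


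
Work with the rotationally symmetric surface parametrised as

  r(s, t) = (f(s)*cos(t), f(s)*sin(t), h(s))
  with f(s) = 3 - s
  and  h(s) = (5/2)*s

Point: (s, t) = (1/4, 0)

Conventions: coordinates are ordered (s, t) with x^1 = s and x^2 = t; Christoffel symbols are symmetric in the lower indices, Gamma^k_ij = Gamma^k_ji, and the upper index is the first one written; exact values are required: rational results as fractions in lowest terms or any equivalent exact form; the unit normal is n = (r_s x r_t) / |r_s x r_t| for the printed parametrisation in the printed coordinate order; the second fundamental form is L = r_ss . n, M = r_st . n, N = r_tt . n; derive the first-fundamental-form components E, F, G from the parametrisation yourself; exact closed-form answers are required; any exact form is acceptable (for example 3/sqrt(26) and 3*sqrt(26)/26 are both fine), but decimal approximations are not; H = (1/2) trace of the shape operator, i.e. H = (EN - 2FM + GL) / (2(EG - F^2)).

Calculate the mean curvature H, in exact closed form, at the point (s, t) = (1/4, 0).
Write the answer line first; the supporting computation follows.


Answer: H = 10*sqrt(29)/319

f = 11/4, f' = -1, f'' = 0, h' = 5/2, h'' = 0
E = 29/4, F = 0, G = 121/16; answer radicand W^2 = 29/4
unnormalised second-form numerators: l = 0, m = 0, n = 55/8; L = l/sqrt(29/4), and similarly M = m/sqrt(W^2), N = n/sqrt(W^2)
H = (E*n - 2*F*m + G*l) / (2*(EG - F^2)*sqrt(W^2)); E*n - 2*F*m + G*l = 1595/32, EG - F^2 = 3509/64, so H = (5/11)/sqrt(29/4)


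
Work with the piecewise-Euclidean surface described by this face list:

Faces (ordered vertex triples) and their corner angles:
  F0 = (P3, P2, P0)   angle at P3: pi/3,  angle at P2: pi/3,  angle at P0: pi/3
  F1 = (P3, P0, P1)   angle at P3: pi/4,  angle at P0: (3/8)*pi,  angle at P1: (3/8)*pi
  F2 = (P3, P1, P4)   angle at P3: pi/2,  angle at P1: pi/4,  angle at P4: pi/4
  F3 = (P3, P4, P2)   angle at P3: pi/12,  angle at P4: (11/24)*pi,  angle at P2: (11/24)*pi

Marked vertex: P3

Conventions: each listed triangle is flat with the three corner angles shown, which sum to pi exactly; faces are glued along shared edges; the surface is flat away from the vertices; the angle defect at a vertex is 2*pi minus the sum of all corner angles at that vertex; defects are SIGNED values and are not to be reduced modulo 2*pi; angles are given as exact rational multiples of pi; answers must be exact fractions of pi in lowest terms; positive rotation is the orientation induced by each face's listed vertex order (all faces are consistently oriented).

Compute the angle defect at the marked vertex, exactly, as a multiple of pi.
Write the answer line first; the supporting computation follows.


Answer: defect(P3) = (5/6)*pi

Sum of corner angles at P3: (7/6)*pi
defect = 2*pi - (7/6)*pi


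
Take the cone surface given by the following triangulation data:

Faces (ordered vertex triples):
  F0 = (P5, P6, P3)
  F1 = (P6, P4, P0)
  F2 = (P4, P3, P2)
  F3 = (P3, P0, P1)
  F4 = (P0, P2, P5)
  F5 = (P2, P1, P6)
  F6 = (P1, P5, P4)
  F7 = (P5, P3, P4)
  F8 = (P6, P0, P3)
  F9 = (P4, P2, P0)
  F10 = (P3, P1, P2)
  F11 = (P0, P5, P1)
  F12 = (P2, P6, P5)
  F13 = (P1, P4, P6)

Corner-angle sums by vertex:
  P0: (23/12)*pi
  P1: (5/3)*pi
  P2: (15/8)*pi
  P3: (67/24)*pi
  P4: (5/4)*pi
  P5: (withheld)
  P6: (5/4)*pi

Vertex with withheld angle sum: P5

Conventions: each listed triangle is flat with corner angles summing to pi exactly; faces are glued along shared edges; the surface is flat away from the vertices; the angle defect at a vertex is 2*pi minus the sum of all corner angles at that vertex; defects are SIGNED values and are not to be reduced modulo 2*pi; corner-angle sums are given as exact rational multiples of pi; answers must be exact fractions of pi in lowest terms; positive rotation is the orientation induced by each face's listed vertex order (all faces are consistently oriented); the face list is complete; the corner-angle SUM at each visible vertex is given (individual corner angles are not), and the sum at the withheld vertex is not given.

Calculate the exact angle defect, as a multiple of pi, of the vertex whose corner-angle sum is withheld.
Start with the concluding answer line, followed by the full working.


Answer: defect(P5) = (-5/4)*pi

V = 7, E = 21, F = 14; chi = V - E + F = 0
Gauss-Bonnet: total defect = 2*pi*chi = 0; visible defects sum to (5/4)*pi


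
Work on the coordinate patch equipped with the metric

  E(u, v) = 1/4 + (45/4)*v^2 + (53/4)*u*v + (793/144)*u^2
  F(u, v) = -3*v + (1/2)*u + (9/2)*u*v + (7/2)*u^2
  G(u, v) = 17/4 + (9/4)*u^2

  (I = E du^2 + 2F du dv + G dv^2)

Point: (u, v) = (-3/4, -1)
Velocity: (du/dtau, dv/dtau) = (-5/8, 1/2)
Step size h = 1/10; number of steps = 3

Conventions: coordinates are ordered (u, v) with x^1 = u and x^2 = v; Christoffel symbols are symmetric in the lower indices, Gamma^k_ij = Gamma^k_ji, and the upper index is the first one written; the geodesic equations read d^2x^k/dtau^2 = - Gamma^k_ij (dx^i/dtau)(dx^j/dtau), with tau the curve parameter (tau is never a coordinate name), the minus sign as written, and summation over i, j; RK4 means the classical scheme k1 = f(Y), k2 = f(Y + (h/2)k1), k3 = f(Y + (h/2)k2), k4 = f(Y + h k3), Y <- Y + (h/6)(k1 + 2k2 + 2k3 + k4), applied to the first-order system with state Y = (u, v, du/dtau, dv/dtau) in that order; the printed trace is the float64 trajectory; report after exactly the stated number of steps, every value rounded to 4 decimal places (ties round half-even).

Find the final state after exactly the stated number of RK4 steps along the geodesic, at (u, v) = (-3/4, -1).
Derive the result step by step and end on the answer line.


f(Y) = (du/dtau, dv/dtau, -Gamma^u_ij Y'^i Y'^j, -Gamma^v_ij Y'^i Y'^j) with the Gammas evaluated at the stage position; h = 0.100000; intermediate values shown to 6 dp
step 0: u = -0.7500, v = -1.0000, du/dtau = -0.6250, dv/dtau = 0.5000
step 1:
  k1: at (u, v) = (-0.750000, -1.000000), (du/dtau, dv/dtau) = (-0.625000, 0.500000); Gamma_uuu = -1.599063, Gamma_uuv = -1.058246, Gamma_uvv = -0.359961, Gamma_vuu = 3.573718, Gamma_vuv = 1.222961, Gamma_vvv = 0.520057; k1 = (-0.625000, 0.500000, 0.053221, -0.761647)
  k2: at (u, v) = (-0.781250, -0.975000), (du/dtau, dv/dtau) = (-0.622339, 0.461918); Gamma_uuu = -1.612612, Gamma_uuv = -1.068886, Gamma_uvv = -0.373580, Gamma_vuu = 3.529563, Gamma_vuv = 1.226754, Gamma_vvv = 0.538009; k2 = (-0.622339, 0.461918, 0.089740, -0.776506)
  k3: at (u, v) = (-0.781117, -0.976904), (du/dtau, dv/dtau) = (-0.620513, 0.461175); Gamma_uuu = -1.612897, Gamma_uuv = -1.068103, Gamma_uvv = -0.372810, Gamma_vuu = 3.535763, Gamma_vuv = 1.227900, Gamma_vvv = 0.537684; k3 = (-0.620513, 0.461175, 0.089007, -0.772989)
  k4: at (u, v) = (-0.812051, -0.953883), (du/dtau, dv/dtau) = (-0.616099, 0.422701); Gamma_uuu = -1.625271, Gamma_uuv = -1.077501, Gamma_uvv = -0.385782, Gamma_vuu = 3.495393, Gamma_vuv = 1.231582, Gamma_vvv = 0.555040; k4 = (-0.616099, 0.422701, 0.124630, -0.784476)
  Y <- Y + (h/6)(k1 + 2k2 + 2k3 + k4): u = -0.8121, v = -0.9539, du/dtau = -0.6161, dv/dtau = 0.4226
step 2:
  k1: at (u, v) = (-0.812113, -0.953852), (du/dtau, dv/dtau) = (-0.616078, 0.422581); Gamma_uuu = -1.625297, Gamma_uuv = -1.077513, Gamma_uvv = -0.385802, Gamma_vuu = 3.495362, Gamma_vuv = 1.231599, Gamma_vvv = 0.555073; k1 = (-0.616078, 0.422581, 0.124733, -0.784516)
  k2: at (u, v) = (-0.842917, -0.932723), (du/dtau, dv/dtau) = (-0.609841, 0.383356); Gamma_uuu = -1.636690, Gamma_uuv = -1.085729, Gamma_uvv = -0.398135, Gamma_vuu = 3.458976, Gamma_vuv = 1.235347, Gamma_vvv = 0.571911; k2 = (-0.609841, 0.383356, 0.159549, -0.792849)
  k3: at (u, v) = (-0.842605, -0.934684), (du/dtau, dv/dtau) = (-0.608100, 0.382939); Gamma_uuu = -1.637030, Gamma_uuv = -1.084983, Gamma_uvv = -0.397296, Gamma_vuu = 3.465338, Gamma_vuv = 1.236562, Gamma_vvv = 0.571523; k3 = (-0.608100, 0.382939, 0.158301, -0.789337)
  k4: at (u, v) = (-0.872923, -0.915558), (du/dtau, dv/dtau) = (-0.600247, 0.343648); Gamma_uuu = -1.647545, Gamma_uuv = -1.092075, Gamma_uvv = -0.408838, Gamma_vuu = 3.433345, Gamma_vuv = 1.240508, Gamma_vvv = 0.587684; k4 = (-0.600247, 0.343648, 0.191354, -0.794658)
  Y <- Y + (h/6)(k1 + 2k2 + 2k3 + k4): u = -0.8730, v = -0.9155, du/dtau = -0.6002, dv/dtau = 0.3435
step 3:
  k1: at (u, v) = (-0.872984, -0.915538), (du/dtau, dv/dtau) = (-0.600214, 0.343522); Gamma_uuu = -1.647570, Gamma_uuv = -1.092082, Gamma_uvv = -0.408854, Gamma_vuu = 3.433342, Gamma_vuv = 1.240528, Gamma_vvv = 0.587714; k1 = (-0.600214, 0.343522, 0.191451, -0.794680)
  k2: at (u, v) = (-0.902994, -0.898362), (du/dtau, dv/dtau) = (-0.590642, 0.303788); Gamma_uuu = -1.657417, Gamma_uuv = -1.098117, Gamma_uvv = -0.419615, Gamma_vuu = 3.406004, Gamma_vuv = 1.244862, Gamma_vvv = 0.603285; k2 = (-0.590642, 0.303788, 0.222857, -0.797155)
  k3: at (u, v) = (-0.902516, -0.900349), (du/dtau, dv/dtau) = (-0.589072, 0.303665); Gamma_uuu = -1.657822, Gamma_uuv = -1.097432, Gamma_uvv = -0.418733, Gamma_vuu = 3.412446, Gamma_vuv = 1.246131, Gamma_vvv = 0.602850; k3 = (-0.589072, 0.303665, 0.221268, -0.793911)
  k4: at (u, v) = (-0.931891, -0.885172), (du/dtau, dv/dtau) = (-0.578088, 0.264131); Gamma_uuu = -1.667129, Gamma_uuv = -1.102517, Gamma_uvv = -0.428619, Gamma_vuu = 3.389984, Gamma_vuv = 1.250956, Gamma_vvv = 0.617718; k4 = (-0.578088, 0.264131, 0.250344, -0.793959)
  Y <- Y + (h/6)(k1 + 2k2 + 2k3 + k4): u = -0.9319, v = -0.8852, du/dtau = -0.5780, dv/dtau = 0.2640

Answer: u = -0.9319, v = -0.8852, du/dtau = -0.5780, dv/dtau = 0.2640


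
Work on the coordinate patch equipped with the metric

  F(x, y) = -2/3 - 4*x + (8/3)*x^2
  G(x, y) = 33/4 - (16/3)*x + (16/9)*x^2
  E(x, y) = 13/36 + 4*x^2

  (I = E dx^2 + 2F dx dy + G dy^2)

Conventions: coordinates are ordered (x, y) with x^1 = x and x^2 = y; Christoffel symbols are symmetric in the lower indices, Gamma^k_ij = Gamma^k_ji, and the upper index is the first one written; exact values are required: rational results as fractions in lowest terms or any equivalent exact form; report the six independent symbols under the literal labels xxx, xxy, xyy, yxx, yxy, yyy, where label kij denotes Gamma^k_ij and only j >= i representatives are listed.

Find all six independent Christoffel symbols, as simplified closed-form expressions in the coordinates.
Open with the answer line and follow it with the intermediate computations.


Answer: Gamma_xxx = (-9216*x^3 + 13824*x^2 + 26640*x - 3456)/(27472*x^2 - 9408*x + 3285), Gamma_xxy = (-6144*x^3 + 18432*x^2 - 12288*x - 2304)/(27472*x^2 - 9408*x + 3285), Gamma_xyy = (-4096*x^3 + 18432*x^2 - 37440*x + 28512)/(27472*x^2 - 9408*x + 3285), Gamma_yxx = (13824*x^3 + 5952*x - 1872)/(27472*x^2 - 9408*x + 3285), Gamma_yxy = (9216*x^3 - 13824*x^2 + 832*x - 1248)/(27472*x^2 - 9408*x + 3285), Gamma_yyy = (6144*x^3 - 18432*x^2 + 12288*x + 2304)/(27472*x^2 - 9408*x + 3285)

E = 13/36 + 4*x^2; F = -2/3 - 4*x + (8/3)*x^2; G = 33/4 - (16/3)*x + (16/9)*x^2
Gamma^k_ij = (1/2) g^{kl} (d_i g_jl + d_j g_il - d_l g_ij), with g^inv = (1/(EG-F^2)) [[G, -F], [-F, E]]
first partials: E_x = 8*x, E_y = 0, F_x = -4 + (16/3)*x, F_y = 0, G_x = -16/3 + (32/9)*x, G_y = 0
D = EG - F^2 = 365/144 - (196/27)*x + (1717/81)*x^2
expanded: Gamma^x_xx = (G E_x - 2F F_x + F E_y)/(2D), Gamma^x_xy = (G E_y - F G_x)/(2D), Gamma^x_yy = (2G F_y - G G_x - F G_y)/(2D), Gamma^y_xx = (2E F_x - E E_y - F E_x)/(2D), Gamma^y_xy = (E G_x - F E_y)/(2D), Gamma^y_yy = (E G_y - 2F F_y + F G_x)/(2D); substitute and cancel common factors


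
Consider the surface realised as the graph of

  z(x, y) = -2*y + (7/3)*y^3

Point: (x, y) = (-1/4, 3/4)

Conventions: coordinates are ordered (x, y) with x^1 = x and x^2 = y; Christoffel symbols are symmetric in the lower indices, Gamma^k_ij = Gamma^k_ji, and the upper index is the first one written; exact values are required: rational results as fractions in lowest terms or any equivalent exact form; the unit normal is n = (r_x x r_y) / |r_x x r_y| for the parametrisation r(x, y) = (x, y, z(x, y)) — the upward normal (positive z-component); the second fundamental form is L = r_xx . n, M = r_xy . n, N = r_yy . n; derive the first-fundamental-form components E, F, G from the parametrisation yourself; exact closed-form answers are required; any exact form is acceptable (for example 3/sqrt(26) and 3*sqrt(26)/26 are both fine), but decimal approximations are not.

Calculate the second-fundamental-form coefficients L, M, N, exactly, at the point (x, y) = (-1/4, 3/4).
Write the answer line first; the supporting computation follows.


Answer: L = 0, M = 0, N = 168*sqrt(1217)/1217

z_x = 0, z_y = 31/16, z_xx = 0, z_xy = 0, z_yy = 21/2
E = 1, F = 0, G = 1217/256; answer radicand W^2 = 1217/256
unnormalised second-form numerators: l = 0, m = 0, n = 21/2; L = l/sqrt(1217/256), and similarly M = m/sqrt(W^2), N = n/sqrt(W^2)


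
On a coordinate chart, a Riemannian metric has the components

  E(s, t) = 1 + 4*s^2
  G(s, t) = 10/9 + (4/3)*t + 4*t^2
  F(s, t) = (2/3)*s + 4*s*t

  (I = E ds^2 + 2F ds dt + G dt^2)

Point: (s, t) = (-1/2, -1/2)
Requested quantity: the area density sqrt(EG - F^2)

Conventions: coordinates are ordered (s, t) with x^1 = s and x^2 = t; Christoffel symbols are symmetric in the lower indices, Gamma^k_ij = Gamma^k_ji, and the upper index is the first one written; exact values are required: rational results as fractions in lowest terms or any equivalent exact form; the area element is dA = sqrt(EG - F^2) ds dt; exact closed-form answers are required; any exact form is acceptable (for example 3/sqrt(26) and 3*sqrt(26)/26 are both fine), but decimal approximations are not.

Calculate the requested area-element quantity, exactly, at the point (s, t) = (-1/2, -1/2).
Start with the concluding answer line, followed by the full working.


Answer: sqrt(EG - F^2) = sqrt(22)/3

E = 2, F = 2/3, G = 13/9; EG - F^2 = 22/9


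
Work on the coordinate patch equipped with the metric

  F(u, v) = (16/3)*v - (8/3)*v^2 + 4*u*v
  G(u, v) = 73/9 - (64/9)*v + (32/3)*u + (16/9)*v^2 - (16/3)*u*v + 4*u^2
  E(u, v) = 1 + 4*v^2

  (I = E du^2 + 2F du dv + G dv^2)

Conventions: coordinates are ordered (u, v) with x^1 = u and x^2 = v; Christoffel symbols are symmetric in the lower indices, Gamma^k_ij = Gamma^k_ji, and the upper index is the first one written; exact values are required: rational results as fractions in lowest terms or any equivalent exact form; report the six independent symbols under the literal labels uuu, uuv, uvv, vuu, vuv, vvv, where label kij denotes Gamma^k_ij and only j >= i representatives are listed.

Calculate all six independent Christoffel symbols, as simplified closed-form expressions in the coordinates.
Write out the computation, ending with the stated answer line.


E = 1 + 4*v^2; F = (16/3)*v - (8/3)*v^2 + 4*u*v; G = 73/9 - (64/9)*v + (32/3)*u + (16/9)*v^2 - (16/3)*u*v + 4*u^2
Gamma^k_ij = (1/2) g^{kl} (d_i g_jl + d_j g_il - d_l g_ij), with g^inv = (1/(EG-F^2)) [[G, -F], [-F, E]]
first partials: E_u = 0, E_v = 8*v, F_u = 4*v, F_v = 16/3 - (16/3)*v + 4*u, G_u = 32/3 - (16/3)*v + 8*u, G_v = -64/9 + (32/9)*v - (16/3)*u
D = EG - F^2 = 73/9 - (64/9)*v + (32/3)*u + (52/9)*v^2 - (16/3)*u*v + 4*u^2
expanded: Gamma^u_uu = (G E_u - 2F F_u + F E_v)/(2D), Gamma^u_uv = (G E_v - F G_u)/(2D), Gamma^u_vv = (2G F_v - G G_u - F G_v)/(2D), Gamma^v_uu = (2E F_u - E E_v - F E_u)/(2D), Gamma^v_uv = (E G_u - F E_v)/(2D), Gamma^v_vv = (E G_v - 2F F_v + F G_u)/(2D); substitute and cancel common factors

Answer: Gamma_uuu = 0, Gamma_uuv = 36*v/(36*u^2 - 48*u*v + 96*u + 52*v^2 - 64*v + 73), Gamma_uvv = -24*v/(36*u^2 - 48*u*v + 96*u + 52*v^2 - 64*v + 73), Gamma_vuu = 0, Gamma_vuv = (36*u - 24*v + 48)/(36*u^2 - 48*u*v + 96*u + 52*v^2 - 64*v + 73), Gamma_vvv = (-24*u + 16*v - 32)/(36*u^2 - 48*u*v + 96*u + 52*v^2 - 64*v + 73)


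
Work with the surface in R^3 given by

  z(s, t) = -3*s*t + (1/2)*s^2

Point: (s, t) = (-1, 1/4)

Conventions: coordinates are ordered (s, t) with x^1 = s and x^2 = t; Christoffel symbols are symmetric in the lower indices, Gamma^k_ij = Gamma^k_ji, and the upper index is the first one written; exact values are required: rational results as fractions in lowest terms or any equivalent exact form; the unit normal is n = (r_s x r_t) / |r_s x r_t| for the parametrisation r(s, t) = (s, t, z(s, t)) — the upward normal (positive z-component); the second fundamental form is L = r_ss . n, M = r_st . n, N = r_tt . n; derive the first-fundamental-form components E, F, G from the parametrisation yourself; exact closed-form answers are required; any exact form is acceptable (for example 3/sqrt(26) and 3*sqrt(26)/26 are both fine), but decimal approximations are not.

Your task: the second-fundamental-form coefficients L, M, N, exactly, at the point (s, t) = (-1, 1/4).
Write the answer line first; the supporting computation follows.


Answer: L = 4*sqrt(209)/209, M = -12*sqrt(209)/209, N = 0

z_s = -7/4, z_t = 3, z_ss = 1, z_st = -3, z_tt = 0
E = 65/16, F = -21/4, G = 10; answer radicand W^2 = 209/16
unnormalised second-form numerators: l = 1, m = -3, n = 0; L = l/sqrt(209/16), and similarly M = m/sqrt(W^2), N = n/sqrt(W^2)


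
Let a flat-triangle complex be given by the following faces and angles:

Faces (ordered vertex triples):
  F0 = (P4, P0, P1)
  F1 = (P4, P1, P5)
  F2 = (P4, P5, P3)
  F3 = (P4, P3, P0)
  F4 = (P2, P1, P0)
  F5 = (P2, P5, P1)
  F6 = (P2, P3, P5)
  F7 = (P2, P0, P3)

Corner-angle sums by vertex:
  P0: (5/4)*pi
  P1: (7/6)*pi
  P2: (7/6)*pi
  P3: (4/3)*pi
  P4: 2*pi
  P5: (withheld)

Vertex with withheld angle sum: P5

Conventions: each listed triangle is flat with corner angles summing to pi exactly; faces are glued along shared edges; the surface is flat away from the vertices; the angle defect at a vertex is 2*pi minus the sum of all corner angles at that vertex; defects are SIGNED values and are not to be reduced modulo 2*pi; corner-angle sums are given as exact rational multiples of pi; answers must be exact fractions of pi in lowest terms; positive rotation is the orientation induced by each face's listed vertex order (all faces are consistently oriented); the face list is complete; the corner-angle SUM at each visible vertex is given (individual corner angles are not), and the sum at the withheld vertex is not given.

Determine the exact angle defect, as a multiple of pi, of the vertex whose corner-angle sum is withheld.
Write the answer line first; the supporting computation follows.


Answer: defect(P5) = (11/12)*pi

V = 6, E = 12, F = 8; chi = V - E + F = 2
Gauss-Bonnet: total defect = 2*pi*chi = 4*pi; visible defects sum to (37/12)*pi


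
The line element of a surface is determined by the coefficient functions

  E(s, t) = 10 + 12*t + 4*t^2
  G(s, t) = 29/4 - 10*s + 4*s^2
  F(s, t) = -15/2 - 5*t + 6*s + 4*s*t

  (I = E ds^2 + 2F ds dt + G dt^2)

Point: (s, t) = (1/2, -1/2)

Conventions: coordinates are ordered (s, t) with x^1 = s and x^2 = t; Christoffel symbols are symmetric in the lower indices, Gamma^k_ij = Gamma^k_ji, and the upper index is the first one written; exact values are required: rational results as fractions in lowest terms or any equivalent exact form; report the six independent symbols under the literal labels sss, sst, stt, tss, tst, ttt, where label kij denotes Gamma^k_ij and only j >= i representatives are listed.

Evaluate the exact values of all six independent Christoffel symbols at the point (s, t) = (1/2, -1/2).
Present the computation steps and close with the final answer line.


E = 5, F = -3, G = 13/4 at the point
E_s = 0, E_t = 8, F_s = 4, F_t = -3, G_s = -6, G_t = 0
EG - F^2 = 29/4;  g^inv = (4/29) * [[13/4, 3], [3, 5]]
first-kind symbols [ij,l] = (1/2)(d_i g_jl + d_j g_il - d_l g_ij): [ss,s] = E_s/2 = 0, [ss,t] = F_s - E_t/2 = 0, [st,s] = E_t/2 = 4, [st,t] = G_s/2 = -3, [tt,s] = F_t - G_s/2 = 0, [tt,t] = G_t/2 = 0
Gamma^s_ij = (G*[ij,s] - F*[ij,t])/(EG - F^2), Gamma^t_ij = (E*[ij,t] - F*[ij,s])/(EG - F^2)

Answer: Gamma_sss = 0, Gamma_sst = 16/29, Gamma_stt = 0, Gamma_tss = 0, Gamma_tst = -12/29, Gamma_ttt = 0


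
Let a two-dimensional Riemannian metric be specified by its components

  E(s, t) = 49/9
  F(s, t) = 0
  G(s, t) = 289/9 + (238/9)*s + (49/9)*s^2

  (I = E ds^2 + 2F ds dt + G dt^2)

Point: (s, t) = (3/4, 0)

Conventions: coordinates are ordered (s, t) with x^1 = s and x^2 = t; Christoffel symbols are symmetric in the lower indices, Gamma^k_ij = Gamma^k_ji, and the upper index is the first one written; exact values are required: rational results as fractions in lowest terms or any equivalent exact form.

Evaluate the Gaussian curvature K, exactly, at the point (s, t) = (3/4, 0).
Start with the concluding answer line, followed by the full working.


Answer: K = 0

E = 49/9, F = 0, G = 7921/144, EG - F^2 = 388129/1296 at the point
E_s = 0, E_t = 0, F_s = 0, F_t = 0, G_s = 623/18, G_t = 0
E_tt = 0, F_st = 0, G_ss = 98/9
Brioschi: K = (det M1 - det M2) / (EG - F^2)^2 with the standard first/second-derivative matrices M1, M2.
M1 = [[-E_tt/2 + F_st - G_ss/2, E_s/2, F_s - E_t/2], [F_t - G_s/2, E, F], [G_t/2, F, G]] = [[-49/9, 0, 0], [-623/36, 49/9, 0], [0, 0, 7921/144]]; det M1 = -19018321/11664
M2 = [[0, E_t/2, G_s/2], [E_t/2, E, F], [G_s/2, F, G]] = [[0, 0, 623/36], [0, 49/9, 0], [623/36, 0, 7921/144]]; det M2 = -19018321/11664
det M1 - det M2 = 0; K = 0 / (388129/1296)^2 = 0
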